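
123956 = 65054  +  58902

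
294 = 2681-2387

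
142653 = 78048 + 64605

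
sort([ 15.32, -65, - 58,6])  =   [ - 65,-58,6, 15.32]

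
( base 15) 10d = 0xEE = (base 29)86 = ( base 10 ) 238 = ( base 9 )284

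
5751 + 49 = 5800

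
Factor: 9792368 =2^4*612023^1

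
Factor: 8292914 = 2^1* 7^1*592351^1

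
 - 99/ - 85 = 1+14/85 = 1.16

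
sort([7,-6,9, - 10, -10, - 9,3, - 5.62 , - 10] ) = [-10, - 10, - 10,  -  9, - 6 , - 5.62,  3, 7,9]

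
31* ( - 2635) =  - 81685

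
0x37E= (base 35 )pj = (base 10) 894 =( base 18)2DC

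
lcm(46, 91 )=4186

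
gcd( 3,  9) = 3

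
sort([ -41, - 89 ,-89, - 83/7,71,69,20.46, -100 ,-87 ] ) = [ - 100,  -  89, - 89, - 87,  -  41, -83/7,20.46,  69,71]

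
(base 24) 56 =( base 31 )42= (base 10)126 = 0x7e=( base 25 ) 51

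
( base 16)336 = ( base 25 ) 17M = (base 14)42a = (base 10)822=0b1100110110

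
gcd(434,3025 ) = 1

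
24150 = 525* 46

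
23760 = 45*528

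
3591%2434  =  1157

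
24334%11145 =2044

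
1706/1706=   1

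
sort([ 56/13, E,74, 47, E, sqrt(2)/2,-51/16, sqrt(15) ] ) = [ - 51/16 , sqrt(2)/2, E,  E, sqrt( 15 ), 56/13, 47 , 74 ]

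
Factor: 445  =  5^1*89^1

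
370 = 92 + 278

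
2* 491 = 982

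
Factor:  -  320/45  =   - 2^6*3^( - 2) = - 64/9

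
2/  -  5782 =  - 1+2890/2891 = - 0.00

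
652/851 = 652/851 = 0.77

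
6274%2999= 276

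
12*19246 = 230952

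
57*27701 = 1578957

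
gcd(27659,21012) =17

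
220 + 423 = 643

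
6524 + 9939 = 16463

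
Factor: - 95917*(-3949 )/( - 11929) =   -  11^1*79^( - 1 )*151^ ( - 1)*359^1*95917^1 = -378776233/11929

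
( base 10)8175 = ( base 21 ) ib6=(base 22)GJD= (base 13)394b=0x1fef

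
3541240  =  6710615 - 3169375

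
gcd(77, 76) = 1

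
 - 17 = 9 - 26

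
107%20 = 7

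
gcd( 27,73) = 1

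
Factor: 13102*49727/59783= 2^1 *191^( - 1)*313^(-1 ) *6551^1 *49727^1 = 651523154/59783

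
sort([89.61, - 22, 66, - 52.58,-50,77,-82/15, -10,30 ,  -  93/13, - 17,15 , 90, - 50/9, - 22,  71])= [ - 52.58, - 50,-22,-22,-17, - 10,-93/13,-50/9,  -  82/15,15, 30,66,71,  77,89.61,90 ]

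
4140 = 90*46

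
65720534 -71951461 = -6230927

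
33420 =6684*5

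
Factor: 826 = 2^1*7^1 * 59^1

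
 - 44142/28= -1577 +1/2=   - 1576.50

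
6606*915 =6044490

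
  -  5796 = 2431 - 8227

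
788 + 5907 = 6695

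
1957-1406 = 551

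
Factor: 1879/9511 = 1879^1*9511^ ( - 1) 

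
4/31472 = 1/7868 = 0.00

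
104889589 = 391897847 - 287008258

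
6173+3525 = 9698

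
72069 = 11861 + 60208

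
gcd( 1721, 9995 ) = 1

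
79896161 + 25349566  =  105245727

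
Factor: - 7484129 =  - 7484129^1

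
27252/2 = 13626 = 13626.00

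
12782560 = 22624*565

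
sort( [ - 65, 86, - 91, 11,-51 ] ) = [-91 , - 65, - 51, 11, 86] 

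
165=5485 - 5320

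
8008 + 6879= 14887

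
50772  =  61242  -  10470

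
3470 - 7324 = - 3854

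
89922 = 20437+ 69485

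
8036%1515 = 461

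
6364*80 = 509120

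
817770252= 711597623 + 106172629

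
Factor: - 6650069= - 53^1*271^1*463^1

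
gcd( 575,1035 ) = 115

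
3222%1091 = 1040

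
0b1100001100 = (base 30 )q0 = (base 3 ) 1001220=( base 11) 64a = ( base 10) 780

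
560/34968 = 70/4371 = 0.02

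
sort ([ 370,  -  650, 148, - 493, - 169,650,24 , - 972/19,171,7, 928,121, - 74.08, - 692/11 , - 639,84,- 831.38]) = [ - 831.38, - 650,- 639, - 493 ,-169, - 74.08, - 692/11,  -  972/19,7, 24,84,121, 148 , 171,370, 650,928] 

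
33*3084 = 101772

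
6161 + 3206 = 9367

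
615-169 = 446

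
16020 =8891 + 7129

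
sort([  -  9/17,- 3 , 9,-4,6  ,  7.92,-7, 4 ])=[ - 7  , - 4, - 3, - 9/17, 4, 6, 7.92,9] 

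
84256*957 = 80632992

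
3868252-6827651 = -2959399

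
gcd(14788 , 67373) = 1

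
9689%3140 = 269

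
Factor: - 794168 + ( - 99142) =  - 2^1*3^1*5^1*11^1 * 2707^1 = - 893310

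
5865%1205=1045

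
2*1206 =2412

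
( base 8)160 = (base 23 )4K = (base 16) 70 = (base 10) 112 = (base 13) 88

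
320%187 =133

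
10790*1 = 10790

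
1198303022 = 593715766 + 604587256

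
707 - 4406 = -3699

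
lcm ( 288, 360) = 1440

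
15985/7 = 15985/7 = 2283.57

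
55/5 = 11 = 11.00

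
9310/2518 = 3 + 878/1259= 3.70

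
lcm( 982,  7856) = 7856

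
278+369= 647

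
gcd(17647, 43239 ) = 7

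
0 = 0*70593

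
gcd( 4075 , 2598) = 1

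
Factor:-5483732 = - 2^2*1370933^1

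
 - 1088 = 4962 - 6050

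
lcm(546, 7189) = 43134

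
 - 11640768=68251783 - 79892551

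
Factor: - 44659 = - 17^1*37^1*71^1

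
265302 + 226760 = 492062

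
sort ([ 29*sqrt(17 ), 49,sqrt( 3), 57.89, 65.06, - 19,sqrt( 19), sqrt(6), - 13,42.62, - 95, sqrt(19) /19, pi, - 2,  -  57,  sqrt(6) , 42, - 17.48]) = [ - 95,-57, - 19, - 17.48, - 13, - 2,sqrt(19)/19, sqrt ( 3),sqrt(6 ), sqrt( 6), pi, sqrt( 19), 42,42.62,  49, 57.89, 65.06,29*sqrt(17 )]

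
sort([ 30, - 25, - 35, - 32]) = [ -35,-32, - 25, 30]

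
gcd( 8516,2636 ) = 4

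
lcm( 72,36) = 72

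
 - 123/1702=-123/1702 = -0.07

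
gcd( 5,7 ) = 1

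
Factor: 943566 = 2^1 * 3^1* 13^1*12097^1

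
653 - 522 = 131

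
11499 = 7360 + 4139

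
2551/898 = 2 + 755/898 = 2.84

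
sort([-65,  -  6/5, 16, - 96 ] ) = [ - 96,-65,  -  6/5, 16]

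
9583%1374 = 1339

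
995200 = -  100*( - 9952)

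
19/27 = 19/27=0.70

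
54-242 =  - 188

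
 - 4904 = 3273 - 8177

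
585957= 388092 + 197865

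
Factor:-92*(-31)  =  2852 =2^2 * 23^1*31^1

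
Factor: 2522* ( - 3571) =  -9006062= - 2^1 * 13^1 * 97^1*3571^1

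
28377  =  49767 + -21390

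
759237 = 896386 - 137149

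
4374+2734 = 7108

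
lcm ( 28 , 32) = 224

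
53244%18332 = 16580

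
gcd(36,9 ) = 9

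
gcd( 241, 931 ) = 1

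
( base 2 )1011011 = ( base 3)10101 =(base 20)4b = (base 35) 2l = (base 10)91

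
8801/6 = 8801/6 = 1466.83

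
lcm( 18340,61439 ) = 1228780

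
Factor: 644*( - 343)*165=-2^2*3^1* 5^1*7^4*11^1*23^1 =-  36447180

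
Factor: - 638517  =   - 3^1*11^2*1759^1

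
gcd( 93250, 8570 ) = 10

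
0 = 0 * 5016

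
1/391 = 1/391 = 0.00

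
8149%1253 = 631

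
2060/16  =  515/4 = 128.75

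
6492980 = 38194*170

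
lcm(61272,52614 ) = 4840488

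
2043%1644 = 399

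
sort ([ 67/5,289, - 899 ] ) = [ - 899,67/5,289 ]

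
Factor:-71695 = -5^1*13^1*1103^1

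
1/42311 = 1/42311 = 0.00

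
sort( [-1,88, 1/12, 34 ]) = [ - 1,  1/12  ,  34,  88]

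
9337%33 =31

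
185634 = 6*30939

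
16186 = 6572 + 9614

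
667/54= 12 + 19/54 =12.35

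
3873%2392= 1481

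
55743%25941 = 3861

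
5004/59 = 5004/59 = 84.81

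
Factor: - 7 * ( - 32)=2^5 * 7^1  =  224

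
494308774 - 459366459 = 34942315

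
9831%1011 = 732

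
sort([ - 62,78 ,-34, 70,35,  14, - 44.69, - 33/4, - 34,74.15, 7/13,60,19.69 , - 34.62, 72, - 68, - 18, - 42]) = [ - 68, - 62, - 44.69, - 42, - 34.62, - 34, -34, - 18, - 33/4, 7/13 , 14,19.69, 35,  60, 70,  72, 74.15,78 ]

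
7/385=1/55 = 0.02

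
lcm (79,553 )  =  553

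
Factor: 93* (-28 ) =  - 2604 = -2^2*3^1 *7^1*31^1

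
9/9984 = 3/3328  =  0.00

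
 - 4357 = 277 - 4634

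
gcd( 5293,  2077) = 67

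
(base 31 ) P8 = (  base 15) 373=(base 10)783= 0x30f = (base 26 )143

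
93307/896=93307/896= 104.14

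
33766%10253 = 3007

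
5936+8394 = 14330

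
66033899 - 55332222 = 10701677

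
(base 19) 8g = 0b10101000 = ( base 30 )5I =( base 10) 168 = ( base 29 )5n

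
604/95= 6 + 34/95 = 6.36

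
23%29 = 23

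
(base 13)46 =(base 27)24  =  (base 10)58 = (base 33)1p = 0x3A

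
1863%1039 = 824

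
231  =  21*11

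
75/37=2 + 1/37 = 2.03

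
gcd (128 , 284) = 4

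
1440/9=160= 160.00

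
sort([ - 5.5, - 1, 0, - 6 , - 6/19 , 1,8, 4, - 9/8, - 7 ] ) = [ - 7 , - 6 ,- 5.5, - 9/8 , - 1, - 6/19,0,1, 4,8 ]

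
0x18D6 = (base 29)7g7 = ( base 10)6358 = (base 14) 2462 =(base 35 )56n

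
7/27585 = 7/27585 = 0.00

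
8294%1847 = 906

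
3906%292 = 110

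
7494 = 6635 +859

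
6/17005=6/17005=0.00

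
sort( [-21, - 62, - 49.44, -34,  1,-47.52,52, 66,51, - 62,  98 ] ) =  [  -  62,-62, - 49.44,-47.52,- 34,  -  21,1,  51  ,  52,  66,98] 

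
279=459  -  180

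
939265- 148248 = 791017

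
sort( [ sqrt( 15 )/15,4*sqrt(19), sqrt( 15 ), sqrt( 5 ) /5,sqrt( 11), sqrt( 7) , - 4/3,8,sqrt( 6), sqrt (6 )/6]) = [ - 4/3,sqrt( 15)/15,sqrt(6 )/6,sqrt( 5)/5, sqrt ( 6),sqrt( 7 ),sqrt( 11) , sqrt(15),8 , 4*sqrt( 19 )]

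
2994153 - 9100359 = -6106206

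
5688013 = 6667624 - 979611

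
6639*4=26556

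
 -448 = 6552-7000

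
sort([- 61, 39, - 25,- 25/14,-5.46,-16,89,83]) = [ - 61,- 25, - 16, - 5.46,- 25/14  ,  39,83, 89] 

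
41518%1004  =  354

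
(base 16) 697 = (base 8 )3227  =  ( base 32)1KN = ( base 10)1687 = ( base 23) 348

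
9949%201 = 100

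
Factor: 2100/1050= 2^1 = 2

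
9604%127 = 79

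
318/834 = 53/139 = 0.38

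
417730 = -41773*( - 10)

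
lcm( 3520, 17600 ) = 17600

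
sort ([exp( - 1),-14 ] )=[ - 14,exp( - 1)]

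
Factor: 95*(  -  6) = -570 = -  2^1*3^1*5^1 * 19^1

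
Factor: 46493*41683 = 1937967719= 19^1*73^1*571^1* 2447^1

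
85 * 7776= 660960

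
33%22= 11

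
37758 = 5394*7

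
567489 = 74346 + 493143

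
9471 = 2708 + 6763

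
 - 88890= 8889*(-10) 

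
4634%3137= 1497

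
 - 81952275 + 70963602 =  - 10988673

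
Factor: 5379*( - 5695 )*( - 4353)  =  3^2*5^1 *11^1*17^1*67^1* 163^1 *1451^1=133347211965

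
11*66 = 726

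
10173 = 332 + 9841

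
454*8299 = 3767746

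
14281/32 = 446 + 9/32 = 446.28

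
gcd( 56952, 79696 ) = 8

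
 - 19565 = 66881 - 86446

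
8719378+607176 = 9326554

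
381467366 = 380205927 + 1261439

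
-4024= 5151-9175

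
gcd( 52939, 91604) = 1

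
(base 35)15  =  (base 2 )101000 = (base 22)1i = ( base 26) 1e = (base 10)40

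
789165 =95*8307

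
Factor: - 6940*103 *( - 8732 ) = 2^4*5^1*37^1*59^1*103^1*347^1 = 6241808240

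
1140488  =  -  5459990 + 6600478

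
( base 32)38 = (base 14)76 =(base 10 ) 104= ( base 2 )1101000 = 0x68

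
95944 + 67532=163476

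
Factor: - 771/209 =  - 3^1*11^ ( - 1)*19^( - 1)*257^1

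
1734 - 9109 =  - 7375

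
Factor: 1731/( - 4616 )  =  -3/8  =  - 2^(-3)*3^1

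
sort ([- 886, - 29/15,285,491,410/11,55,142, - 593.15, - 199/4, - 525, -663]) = [ - 886,  -  663, - 593.15, - 525, - 199/4, - 29/15,410/11,55,142, 285,  491] 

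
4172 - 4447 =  - 275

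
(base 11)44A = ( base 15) 25d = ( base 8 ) 1032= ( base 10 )538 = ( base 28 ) J6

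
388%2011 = 388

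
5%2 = 1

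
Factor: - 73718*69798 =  - 5145368964= -  2^2*3^1*29^1*31^1*41^1*11633^1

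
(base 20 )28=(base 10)48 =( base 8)60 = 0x30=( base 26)1m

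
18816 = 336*56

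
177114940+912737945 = 1089852885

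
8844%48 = 12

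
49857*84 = 4187988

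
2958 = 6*493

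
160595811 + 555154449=715750260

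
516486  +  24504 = 540990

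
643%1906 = 643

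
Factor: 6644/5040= 1661/1260 = 2^( - 2 )*3^ ( - 2)*5^(  -  1 )*7^ ( - 1 )*11^1*151^1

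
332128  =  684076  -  351948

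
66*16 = 1056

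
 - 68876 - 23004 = - 91880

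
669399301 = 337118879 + 332280422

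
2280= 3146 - 866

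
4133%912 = 485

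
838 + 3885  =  4723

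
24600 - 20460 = 4140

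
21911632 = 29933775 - 8022143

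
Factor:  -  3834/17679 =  - 18/83 = - 2^1*3^2*83^( - 1 )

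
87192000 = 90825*960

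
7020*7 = 49140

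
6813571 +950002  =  7763573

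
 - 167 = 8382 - 8549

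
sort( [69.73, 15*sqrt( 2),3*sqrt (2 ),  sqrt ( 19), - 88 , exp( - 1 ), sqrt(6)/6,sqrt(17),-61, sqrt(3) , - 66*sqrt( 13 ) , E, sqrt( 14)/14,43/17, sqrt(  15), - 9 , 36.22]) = [ - 66*sqrt( 13 ), - 88, - 61,- 9, sqrt( 14 ) /14, exp( - 1),sqrt(  6 ) /6, sqrt(3 ) , 43/17,E, sqrt(15 ),sqrt(17), 3*sqrt( 2) , sqrt ( 19 ), 15*sqrt ( 2 ) , 36.22,69.73]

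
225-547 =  - 322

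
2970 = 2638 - -332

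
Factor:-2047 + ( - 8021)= -2^2*3^1  *839^1=-10068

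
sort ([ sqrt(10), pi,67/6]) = [pi,sqrt (10 ),  67/6 ] 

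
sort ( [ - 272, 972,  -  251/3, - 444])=[-444, -272,  -  251/3, 972 ] 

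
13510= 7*1930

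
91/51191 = 13/7313 = 0.00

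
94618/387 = 94618/387 = 244.49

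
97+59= 156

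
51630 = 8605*6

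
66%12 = 6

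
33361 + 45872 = 79233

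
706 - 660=46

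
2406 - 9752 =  - 7346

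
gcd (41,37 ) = 1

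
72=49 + 23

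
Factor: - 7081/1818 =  - 2^( - 1 )*3^( - 2)*73^1*97^1 *101^( - 1) 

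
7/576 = 7/576 = 0.01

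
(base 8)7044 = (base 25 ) 5jk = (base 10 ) 3620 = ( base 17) C8G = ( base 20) 910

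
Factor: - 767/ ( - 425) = 5^( -2 )*13^1* 17^( -1)*59^1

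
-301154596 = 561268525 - 862423121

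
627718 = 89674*7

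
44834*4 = 179336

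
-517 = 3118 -3635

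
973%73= 24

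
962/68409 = 962/68409 = 0.01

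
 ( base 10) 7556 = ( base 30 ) 8bq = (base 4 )1312010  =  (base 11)574A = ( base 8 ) 16604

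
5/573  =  5/573 = 0.01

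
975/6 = 162 + 1/2  =  162.50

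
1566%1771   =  1566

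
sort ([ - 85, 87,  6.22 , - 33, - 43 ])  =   [ - 85, - 43 , - 33,6.22 , 87 ]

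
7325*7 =51275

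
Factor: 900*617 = 2^2*3^2*5^2*617^1 = 555300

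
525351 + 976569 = 1501920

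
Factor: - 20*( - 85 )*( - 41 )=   -  69700 = - 2^2 *5^2*17^1  *41^1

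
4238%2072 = 94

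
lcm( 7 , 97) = 679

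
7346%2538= 2270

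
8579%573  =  557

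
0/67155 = 0 =0.00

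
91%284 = 91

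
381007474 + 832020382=1213027856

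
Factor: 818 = 2^1*409^1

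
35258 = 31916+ 3342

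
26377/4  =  26377/4  =  6594.25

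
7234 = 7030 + 204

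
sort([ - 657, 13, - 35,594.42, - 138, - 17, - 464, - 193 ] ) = [ - 657  ,-464, -193, - 138,-35, - 17,13, 594.42] 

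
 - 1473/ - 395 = 3+ 288/395=3.73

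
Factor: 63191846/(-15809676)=-2^(-1 ) * 3^(  -  1 )*71^1*103^(  -  1) * 107^1*4159^1*12791^( - 1)   =  -31595923/7904838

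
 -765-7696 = - 8461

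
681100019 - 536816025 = 144283994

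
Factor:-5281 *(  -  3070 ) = 16212670 = 2^1*5^1*307^1*5281^1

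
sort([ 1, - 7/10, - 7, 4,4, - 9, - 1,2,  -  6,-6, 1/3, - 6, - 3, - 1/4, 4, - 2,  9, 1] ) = [ - 9 , - 7,  -  6, - 6, - 6,- 3, - 2, - 1, - 7/10,-1/4 , 1/3,1,1,2, 4, 4,4,9 ] 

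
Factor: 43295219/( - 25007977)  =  -11^1*421^1*2797^( - 1 )*8941^( - 1)* 9349^1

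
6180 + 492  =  6672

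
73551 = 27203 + 46348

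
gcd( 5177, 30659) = 31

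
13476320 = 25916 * 520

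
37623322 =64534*583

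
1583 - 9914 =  - 8331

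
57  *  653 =37221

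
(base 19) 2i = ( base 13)44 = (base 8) 70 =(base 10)56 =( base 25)26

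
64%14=8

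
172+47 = 219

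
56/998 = 28/499 = 0.06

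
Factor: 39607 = 39607^1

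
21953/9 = 21953/9 = 2439.22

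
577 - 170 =407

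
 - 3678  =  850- 4528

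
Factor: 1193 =1193^1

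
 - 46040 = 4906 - 50946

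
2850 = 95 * 30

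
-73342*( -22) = 1613524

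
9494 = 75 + 9419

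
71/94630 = 71/94630 = 0.00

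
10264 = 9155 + 1109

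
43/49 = 43/49=0.88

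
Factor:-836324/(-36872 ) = 2^( - 1)*11^( - 1 )*499^1  =  499/22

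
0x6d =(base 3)11001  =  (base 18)61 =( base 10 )109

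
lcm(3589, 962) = 93314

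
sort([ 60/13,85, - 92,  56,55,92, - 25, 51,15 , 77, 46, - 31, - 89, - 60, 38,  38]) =[-92, - 89 , - 60 , - 31, - 25, 60/13,  15,  38,  38,  46,  51,55,56 , 77, 85,92]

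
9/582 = 3/194= 0.02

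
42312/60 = 3526/5 = 705.20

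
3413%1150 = 1113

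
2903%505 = 378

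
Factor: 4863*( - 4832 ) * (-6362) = 2^6*3^1*151^1 * 1621^1*3181^1 = 149494377792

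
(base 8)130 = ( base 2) 1011000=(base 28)34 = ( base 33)2M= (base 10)88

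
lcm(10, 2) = 10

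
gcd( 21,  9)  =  3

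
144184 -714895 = -570711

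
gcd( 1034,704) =22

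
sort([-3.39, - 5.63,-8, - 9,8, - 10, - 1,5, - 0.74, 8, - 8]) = [ - 10, - 9,- 8, - 8, - 5.63 , -3.39, - 1 , - 0.74,5, 8,  8]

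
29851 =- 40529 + 70380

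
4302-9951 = - 5649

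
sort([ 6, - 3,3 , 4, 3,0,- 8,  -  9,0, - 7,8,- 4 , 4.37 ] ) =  [ - 9, - 8, - 7,-4, - 3 , 0, 0,3,3, 4,4.37,6,8 ] 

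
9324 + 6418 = 15742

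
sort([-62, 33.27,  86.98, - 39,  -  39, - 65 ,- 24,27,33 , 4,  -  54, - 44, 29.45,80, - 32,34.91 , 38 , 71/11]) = [ - 65, -62, - 54, - 44,- 39, - 39, - 32, - 24, 4,71/11, 27, 29.45 , 33, 33.27,34.91,38,80, 86.98 ]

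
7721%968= 945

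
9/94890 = 3/31630 = 0.00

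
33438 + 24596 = 58034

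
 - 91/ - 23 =3 + 22/23 = 3.96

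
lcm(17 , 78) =1326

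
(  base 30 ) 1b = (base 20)21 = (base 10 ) 41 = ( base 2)101001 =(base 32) 19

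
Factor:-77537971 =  - 7^1 *337^1 * 32869^1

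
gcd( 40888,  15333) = 5111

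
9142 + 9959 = 19101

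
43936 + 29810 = 73746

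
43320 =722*60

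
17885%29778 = 17885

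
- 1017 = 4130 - 5147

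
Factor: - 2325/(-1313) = 3^1*5^2 * 13^ ( -1 ) * 31^1*101^( - 1)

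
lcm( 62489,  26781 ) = 187467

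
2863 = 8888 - 6025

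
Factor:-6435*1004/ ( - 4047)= 2153580/1349= 2^2*3^1*5^1*11^1*13^1*19^(-1)*71^( - 1 )*251^1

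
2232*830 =1852560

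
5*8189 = 40945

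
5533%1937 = 1659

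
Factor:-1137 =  - 3^1*379^1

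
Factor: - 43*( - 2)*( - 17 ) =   -  1462=- 2^1*17^1*43^1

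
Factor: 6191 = 41^1 * 151^1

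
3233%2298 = 935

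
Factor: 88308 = 2^2*3^2*11^1*223^1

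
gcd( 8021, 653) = 1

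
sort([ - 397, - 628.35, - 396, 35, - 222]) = [ - 628.35, - 397, - 396, - 222, 35 ]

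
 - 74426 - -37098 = -37328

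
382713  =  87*4399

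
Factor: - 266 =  -2^1 * 7^1* 19^1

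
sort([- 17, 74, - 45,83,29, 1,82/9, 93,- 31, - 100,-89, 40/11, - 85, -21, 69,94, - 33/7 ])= [ - 100, - 89, - 85, - 45, - 31,-21, - 17, - 33/7,1,40/11,82/9, 29,69, 74 , 83, 93, 94] 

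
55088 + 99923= 155011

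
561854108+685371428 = 1247225536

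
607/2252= 607/2252= 0.27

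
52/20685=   52/20685 =0.00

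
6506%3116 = 274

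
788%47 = 36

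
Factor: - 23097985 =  - 5^1*17^1*439^1*619^1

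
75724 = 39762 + 35962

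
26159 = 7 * 3737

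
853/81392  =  853/81392 = 0.01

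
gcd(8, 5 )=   1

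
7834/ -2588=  - 4 + 1259/1294 =- 3.03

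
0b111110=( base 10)62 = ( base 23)2g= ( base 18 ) 38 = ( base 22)2I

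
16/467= 16/467 = 0.03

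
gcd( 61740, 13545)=315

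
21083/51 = 413 + 20/51 = 413.39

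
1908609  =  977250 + 931359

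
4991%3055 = 1936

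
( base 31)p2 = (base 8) 1411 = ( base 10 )777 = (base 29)QN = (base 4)30021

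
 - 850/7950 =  - 1 + 142/159 = - 0.11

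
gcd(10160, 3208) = 8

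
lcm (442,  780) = 13260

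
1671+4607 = 6278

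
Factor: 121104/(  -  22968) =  - 58/11 = - 2^1*11^( - 1 )*29^1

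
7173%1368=333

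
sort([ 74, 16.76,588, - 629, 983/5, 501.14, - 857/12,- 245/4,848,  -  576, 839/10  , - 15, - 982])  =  [ - 982,- 629, - 576, - 857/12, - 245/4,- 15, 16.76,74,  839/10, 983/5, 501.14, 588, 848]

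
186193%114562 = 71631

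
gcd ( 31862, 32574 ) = 178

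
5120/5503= 5120/5503  =  0.93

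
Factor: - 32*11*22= - 2^6 * 11^2 = -7744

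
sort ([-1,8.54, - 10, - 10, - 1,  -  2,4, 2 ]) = [ - 10, - 10, - 2, - 1, - 1, 2,4, 8.54]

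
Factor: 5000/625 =2^3 = 8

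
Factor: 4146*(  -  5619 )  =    -  23296374 = - 2^1*3^2*691^1 * 1873^1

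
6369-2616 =3753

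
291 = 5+286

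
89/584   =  89/584 = 0.15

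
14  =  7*2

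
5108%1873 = 1362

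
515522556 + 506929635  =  1022452191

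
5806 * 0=0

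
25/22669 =25/22669 = 0.00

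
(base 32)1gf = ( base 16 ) 60f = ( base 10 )1551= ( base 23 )2LA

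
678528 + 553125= 1231653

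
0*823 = 0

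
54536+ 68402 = 122938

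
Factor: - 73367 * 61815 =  - 3^1 * 5^1*7^1*13^1 * 47^1 * 223^1*317^1 = -  4535181105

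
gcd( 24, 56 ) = 8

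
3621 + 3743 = 7364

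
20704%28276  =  20704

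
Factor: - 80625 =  - 3^1*5^4*43^1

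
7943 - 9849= - 1906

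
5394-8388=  - 2994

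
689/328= 689/328 = 2.10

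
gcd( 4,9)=1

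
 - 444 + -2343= - 2787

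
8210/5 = 1642=1642.00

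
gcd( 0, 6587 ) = 6587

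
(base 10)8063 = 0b1111101111111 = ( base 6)101155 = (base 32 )7rv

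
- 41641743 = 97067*(-429 )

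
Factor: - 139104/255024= -6/11 = -2^1*3^1*11^( - 1)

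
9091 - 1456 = 7635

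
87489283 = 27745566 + 59743717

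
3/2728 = 3/2728 = 0.00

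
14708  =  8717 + 5991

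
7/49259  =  1/7037 = 0.00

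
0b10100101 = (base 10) 165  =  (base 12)119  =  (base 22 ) 7B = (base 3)20010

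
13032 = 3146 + 9886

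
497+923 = 1420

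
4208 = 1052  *4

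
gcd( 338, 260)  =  26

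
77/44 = 1 + 3/4 = 1.75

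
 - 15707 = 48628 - 64335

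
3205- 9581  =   - 6376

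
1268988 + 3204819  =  4473807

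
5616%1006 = 586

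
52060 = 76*685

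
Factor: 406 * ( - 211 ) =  -2^1*7^1*29^1 * 211^1 = - 85666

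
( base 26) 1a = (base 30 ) 16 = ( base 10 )36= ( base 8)44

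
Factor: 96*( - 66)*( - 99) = 2^6 * 3^4*11^2 =627264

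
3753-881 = 2872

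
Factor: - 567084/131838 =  - 2^1*73^( - 1 )*157^1 = - 314/73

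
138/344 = 69/172=0.40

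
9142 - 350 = 8792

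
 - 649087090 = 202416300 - 851503390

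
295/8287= 295/8287 = 0.04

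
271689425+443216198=714905623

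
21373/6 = 21373/6 = 3562.17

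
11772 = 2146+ 9626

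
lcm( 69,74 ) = 5106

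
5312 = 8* 664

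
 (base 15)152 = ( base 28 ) am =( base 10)302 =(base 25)c2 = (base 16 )12e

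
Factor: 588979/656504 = 2^( - 3 ) * 137^( - 1) * 421^1*599^( - 1 )*1399^1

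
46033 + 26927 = 72960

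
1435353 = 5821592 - 4386239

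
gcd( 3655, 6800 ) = 85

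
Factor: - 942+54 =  - 2^3*3^1*37^1 = - 888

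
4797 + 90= 4887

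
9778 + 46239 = 56017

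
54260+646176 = 700436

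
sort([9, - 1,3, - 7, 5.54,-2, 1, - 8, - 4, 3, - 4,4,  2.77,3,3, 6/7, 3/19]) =[ - 8, - 7,-4, - 4,- 2, - 1,3/19, 6/7,1,2.77,3,3,3,3,4,5.54, 9] 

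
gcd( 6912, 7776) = 864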